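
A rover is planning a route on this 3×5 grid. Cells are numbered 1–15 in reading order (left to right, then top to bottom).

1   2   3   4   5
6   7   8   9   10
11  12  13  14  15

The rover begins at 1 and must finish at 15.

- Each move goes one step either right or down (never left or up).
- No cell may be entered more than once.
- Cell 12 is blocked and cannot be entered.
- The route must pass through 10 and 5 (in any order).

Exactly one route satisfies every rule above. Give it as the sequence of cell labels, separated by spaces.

1 2 3 4 5 10 15

Moves only go right or down, so the column and row indices never decrease.
Route from 1: right 4 to 5, down 2 to 15 — 6 moves in all.
Check: all required cells visited.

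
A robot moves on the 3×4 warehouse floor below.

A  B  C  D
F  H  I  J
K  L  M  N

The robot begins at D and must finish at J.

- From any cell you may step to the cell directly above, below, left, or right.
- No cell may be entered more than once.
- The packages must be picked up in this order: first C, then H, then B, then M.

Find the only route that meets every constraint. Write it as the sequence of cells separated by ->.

The waypoints must appear in the order C, H, B, M, with no cell reused.
Route from D: left to C, down to I, left to H, up to B, left to A, 2× down (reaching K), 3× right (reaching N), up to J — 11 moves in all.
Check: order respected (C at step 1, H at step 3, B at step 4, M at step 9).

D -> C -> I -> H -> B -> A -> F -> K -> L -> M -> N -> J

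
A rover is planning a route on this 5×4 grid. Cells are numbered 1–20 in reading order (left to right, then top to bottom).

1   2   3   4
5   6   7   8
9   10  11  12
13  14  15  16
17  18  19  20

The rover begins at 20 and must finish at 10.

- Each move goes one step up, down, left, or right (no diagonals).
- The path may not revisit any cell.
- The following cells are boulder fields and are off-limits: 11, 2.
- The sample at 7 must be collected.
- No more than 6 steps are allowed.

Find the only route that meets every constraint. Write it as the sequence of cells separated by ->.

20 -> 16 -> 12 -> 8 -> 7 -> 6 -> 10

The 6-move cap with required stops at 7 leaves no slack for detours.
Route from 20: 3× up (reaching 8), 2× left (reaching 6), down to 10 — 6 moves in all.
Check: all required cells visited; 6 ≤ 6 moves.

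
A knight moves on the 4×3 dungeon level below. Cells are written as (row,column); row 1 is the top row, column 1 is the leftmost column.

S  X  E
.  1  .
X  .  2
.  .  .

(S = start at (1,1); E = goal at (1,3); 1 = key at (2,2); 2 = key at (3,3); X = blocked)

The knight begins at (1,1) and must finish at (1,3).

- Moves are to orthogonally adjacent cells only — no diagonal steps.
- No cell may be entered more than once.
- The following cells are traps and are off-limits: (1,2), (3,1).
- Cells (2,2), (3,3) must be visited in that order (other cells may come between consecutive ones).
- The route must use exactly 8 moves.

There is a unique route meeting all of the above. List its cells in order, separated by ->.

The waypoints must appear in the order (2,2), (3,3), with no cell reused.
Route from (1,1): down to (2,1), right to (2,2), 2× down (reaching (4,2)), right to (4,3), 3× up (reaching (1,3)) — 8 moves in all.
Check: order respected (1 at step 2, 2 at step 6); 8 moves as required.

(1,1) -> (2,1) -> (2,2) -> (3,2) -> (4,2) -> (4,3) -> (3,3) -> (2,3) -> (1,3)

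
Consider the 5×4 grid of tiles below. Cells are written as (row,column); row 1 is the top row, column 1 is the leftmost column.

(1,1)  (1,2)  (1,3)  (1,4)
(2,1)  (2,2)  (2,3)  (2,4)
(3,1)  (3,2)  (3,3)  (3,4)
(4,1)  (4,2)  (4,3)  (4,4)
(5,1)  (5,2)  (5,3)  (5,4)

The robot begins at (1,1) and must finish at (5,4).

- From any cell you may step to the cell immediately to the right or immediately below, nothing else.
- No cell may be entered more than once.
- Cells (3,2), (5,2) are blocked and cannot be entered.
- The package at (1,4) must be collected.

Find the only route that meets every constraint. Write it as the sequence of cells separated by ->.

Moves only go right or down, so the column and row indices never decrease.
Route from (1,1): 3× right (reaching (1,4)), 4× down (reaching (5,4)) — 7 moves in all.
Check: all required cells visited.

(1,1) -> (1,2) -> (1,3) -> (1,4) -> (2,4) -> (3,4) -> (4,4) -> (5,4)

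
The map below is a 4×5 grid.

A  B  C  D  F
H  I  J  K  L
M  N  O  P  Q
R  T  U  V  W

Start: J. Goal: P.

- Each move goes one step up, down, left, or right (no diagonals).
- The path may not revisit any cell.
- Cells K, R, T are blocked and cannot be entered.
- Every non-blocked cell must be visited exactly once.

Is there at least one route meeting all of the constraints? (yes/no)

yes

One route that works: J → I → N → M → H → A → B → C → D → F → L → Q → W → V → U → O → P.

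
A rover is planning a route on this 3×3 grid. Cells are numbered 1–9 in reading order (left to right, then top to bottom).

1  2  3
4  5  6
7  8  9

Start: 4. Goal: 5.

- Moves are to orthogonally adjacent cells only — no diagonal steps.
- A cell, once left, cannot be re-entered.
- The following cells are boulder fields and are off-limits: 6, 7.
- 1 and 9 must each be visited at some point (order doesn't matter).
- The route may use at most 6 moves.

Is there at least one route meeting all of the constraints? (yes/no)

no

9 must be visited but has only one open neighbour (8), and it is neither the start nor the goal — the route would have to enter and leave through 8, re-entering it.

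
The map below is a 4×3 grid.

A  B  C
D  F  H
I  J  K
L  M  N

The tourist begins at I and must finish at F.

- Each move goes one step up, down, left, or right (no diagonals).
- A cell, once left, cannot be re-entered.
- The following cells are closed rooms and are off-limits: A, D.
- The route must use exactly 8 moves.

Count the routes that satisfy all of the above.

3

Need simple routes of exactly 8 moves from I to F (Manhattan distance 2, so 3 moves are spent on a detour and 3 undoing it).
Enumerating: I L M J K H C B F | I L M N K H C B F | I J M N K H C B F.
That gives 3 routes.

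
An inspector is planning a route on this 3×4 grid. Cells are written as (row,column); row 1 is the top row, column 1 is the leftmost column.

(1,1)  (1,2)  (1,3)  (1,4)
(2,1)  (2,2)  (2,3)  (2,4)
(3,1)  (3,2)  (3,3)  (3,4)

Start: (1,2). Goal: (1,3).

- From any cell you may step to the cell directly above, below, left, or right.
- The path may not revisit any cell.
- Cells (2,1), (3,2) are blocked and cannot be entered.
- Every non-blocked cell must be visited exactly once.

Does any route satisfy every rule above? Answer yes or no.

no

Cell (1,1) has only one open neighbour but is neither the start nor the goal, so a Hamiltonian route would have to both enter and leave it through the same neighbour — impossible without revisiting.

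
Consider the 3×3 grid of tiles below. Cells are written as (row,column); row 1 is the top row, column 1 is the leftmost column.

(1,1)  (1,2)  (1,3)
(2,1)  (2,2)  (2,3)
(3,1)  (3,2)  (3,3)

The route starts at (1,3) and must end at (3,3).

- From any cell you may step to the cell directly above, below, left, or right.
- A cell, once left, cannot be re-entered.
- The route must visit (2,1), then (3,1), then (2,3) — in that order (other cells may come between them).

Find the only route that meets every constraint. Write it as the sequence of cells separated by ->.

The waypoints must appear in the order (2,1), (3,1), (2,3), with no cell reused.
Route from (1,3): left 2 to (1,1), down 2 to (3,1), right 1 to (3,2), up 1 to (2,2), right 1 to (2,3), down 1 to (3,3) — 8 moves in all.
Check: order respected ((2,1) at step 3, (3,1) at step 4, (2,3) at step 7).

(1,3) -> (1,2) -> (1,1) -> (2,1) -> (3,1) -> (3,2) -> (2,2) -> (2,3) -> (3,3)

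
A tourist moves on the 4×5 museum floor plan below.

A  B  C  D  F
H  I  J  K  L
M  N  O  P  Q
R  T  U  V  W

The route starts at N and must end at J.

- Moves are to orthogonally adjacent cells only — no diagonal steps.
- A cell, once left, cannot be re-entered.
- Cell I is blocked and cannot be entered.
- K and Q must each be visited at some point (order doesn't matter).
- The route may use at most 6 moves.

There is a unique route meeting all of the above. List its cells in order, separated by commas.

Any route must reach K and Q and still end at J within 6 moves, so the order of the required stops is forced.
Route from N: 3× right (reaching Q), up to L, 2× left (reaching J) — 6 moves in all.
Check: all required cells visited; 6 ≤ 6 moves.

N, O, P, Q, L, K, J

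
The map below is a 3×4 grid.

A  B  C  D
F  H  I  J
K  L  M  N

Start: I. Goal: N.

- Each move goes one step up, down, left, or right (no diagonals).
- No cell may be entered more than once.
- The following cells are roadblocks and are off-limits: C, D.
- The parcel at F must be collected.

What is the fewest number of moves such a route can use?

Any route passes through F somewhere between I and N. Summing Manhattan distances along the two legs (I → F → N) gives a lower bound of 2 + 4 = 6 moves.
A route of 6 moves achieves this: I → H → F → K → L → M → N.
Since 6 matches the lower bound, it is optimal.

6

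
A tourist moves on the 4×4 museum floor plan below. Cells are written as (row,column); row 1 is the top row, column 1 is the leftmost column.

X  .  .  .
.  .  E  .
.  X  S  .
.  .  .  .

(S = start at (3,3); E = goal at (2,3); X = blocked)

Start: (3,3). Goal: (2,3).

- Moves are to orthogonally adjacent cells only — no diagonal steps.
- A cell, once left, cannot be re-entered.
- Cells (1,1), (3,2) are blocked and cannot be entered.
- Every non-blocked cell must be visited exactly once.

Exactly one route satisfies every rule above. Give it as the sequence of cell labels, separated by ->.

Need to visit all 14 open cells exactly once, starting at (3,3) and ending at (2,3).
Cell (4,2) has only two open neighbours ((4,1) and (4,3)), so the path must pass straight through it: one of those is the cell it's entered from and the other is where it exits.
Route from (3,3): right to (3,4), down to (4,4), 3× left (reaching (4,1)), 2× up (reaching (2,1)), right to (2,2), up to (1,2), 2× right (reaching (1,4)), down to (2,4), left to (2,3) — 13 moves in all.
Check: all 14 open cells covered.

(3,3) -> (3,4) -> (4,4) -> (4,3) -> (4,2) -> (4,1) -> (3,1) -> (2,1) -> (2,2) -> (1,2) -> (1,3) -> (1,4) -> (2,4) -> (2,3)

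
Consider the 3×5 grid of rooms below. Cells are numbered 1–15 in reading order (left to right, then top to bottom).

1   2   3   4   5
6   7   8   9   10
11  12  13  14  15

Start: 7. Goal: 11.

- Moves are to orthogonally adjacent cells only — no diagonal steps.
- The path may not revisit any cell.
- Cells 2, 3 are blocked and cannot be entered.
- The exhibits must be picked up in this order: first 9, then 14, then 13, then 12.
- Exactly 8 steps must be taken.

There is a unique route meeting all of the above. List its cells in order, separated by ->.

The waypoints must appear in the order 9, 14, 13, 12, with no cell reused.
Route from 7: right 3 to 10, down 1 to 15, left 4 to 11 — 8 moves in all.
Check: order respected (9 at step 2, 14 at step 5, 13 at step 6, 12 at step 7); 8 moves as required.

7 -> 8 -> 9 -> 10 -> 15 -> 14 -> 13 -> 12 -> 11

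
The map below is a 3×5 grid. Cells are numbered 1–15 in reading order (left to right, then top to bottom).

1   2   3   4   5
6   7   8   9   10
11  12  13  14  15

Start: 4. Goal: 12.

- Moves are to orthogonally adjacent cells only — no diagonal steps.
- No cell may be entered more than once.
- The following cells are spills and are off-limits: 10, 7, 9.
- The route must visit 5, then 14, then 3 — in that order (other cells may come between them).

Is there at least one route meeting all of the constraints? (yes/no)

5 must be visited but has only one open neighbour (4), and it is neither the start nor the goal — the route would have to enter and leave through 4, re-entering it.

no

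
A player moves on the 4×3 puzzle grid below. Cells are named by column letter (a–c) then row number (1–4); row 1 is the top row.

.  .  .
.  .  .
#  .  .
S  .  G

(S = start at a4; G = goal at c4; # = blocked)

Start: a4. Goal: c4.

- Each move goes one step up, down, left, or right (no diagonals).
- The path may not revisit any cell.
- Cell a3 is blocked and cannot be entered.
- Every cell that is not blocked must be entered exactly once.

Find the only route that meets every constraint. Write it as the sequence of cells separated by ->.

Need to visit all 11 open cells exactly once, starting at a4 and ending at c4.
Route from a4: right to b4, 2× up (reaching b2), left to a2, up to a1, 2× right (reaching c1), 3× down (reaching c4) — 10 moves in all.
Check: all 11 open cells covered.

a4 -> b4 -> b3 -> b2 -> a2 -> a1 -> b1 -> c1 -> c2 -> c3 -> c4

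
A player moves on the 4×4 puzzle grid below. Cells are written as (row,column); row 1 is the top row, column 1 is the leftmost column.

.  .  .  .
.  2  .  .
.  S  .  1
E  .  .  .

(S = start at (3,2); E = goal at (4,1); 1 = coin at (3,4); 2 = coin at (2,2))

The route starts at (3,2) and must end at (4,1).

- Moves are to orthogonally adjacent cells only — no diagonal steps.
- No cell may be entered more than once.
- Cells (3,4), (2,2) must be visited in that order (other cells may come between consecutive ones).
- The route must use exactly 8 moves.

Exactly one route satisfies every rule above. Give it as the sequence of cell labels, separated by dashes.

(3,2) - (3,3) - (3,4) - (2,4) - (2,3) - (2,2) - (2,1) - (3,1) - (4,1)

The waypoints must appear in the order (3,4), (2,2), with no cell reused.
Route from (3,2): 2× right (reaching (3,4)), up to (2,4), 3× left (reaching (2,1)), 2× down (reaching (4,1)) — 8 moves in all.
Check: order respected (1 at step 2, 2 at step 5); 8 moves as required.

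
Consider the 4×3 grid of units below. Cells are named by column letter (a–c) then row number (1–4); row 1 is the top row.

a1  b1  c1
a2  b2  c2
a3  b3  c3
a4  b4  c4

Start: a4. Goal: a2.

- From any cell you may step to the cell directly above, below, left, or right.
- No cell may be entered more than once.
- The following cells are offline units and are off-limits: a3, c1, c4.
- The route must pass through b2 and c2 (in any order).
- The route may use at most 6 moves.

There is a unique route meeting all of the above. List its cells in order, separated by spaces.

a4 b4 b3 c3 c2 b2 a2

Any route must reach b2 and c2 and still end at a2 within 6 moves, so the order of the required stops is forced.
Route from a4: right 1 to b4, up 1 to b3, right 1 to c3, up 1 to c2, left 2 to a2 — 6 moves in all.
Check: all required cells visited; 6 ≤ 6 moves.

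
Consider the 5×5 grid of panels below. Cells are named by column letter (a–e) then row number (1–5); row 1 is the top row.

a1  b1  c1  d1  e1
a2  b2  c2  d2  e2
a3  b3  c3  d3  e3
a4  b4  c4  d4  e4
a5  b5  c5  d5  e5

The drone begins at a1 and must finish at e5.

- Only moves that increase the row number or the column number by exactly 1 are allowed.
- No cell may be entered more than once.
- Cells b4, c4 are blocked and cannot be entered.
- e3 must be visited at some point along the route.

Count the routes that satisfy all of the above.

A right/down-only route from a1 to e5 makes exactly 4 down-moves and 4 right-moves in some order.
With no other constraints that would be C(8,4) = 70 routes.
Split at e3 and multiply the segment counts (each segment already excludes blocked cells): a1→e3: 15; e3→e5: 1; product = 15.
That gives 15 routes.

15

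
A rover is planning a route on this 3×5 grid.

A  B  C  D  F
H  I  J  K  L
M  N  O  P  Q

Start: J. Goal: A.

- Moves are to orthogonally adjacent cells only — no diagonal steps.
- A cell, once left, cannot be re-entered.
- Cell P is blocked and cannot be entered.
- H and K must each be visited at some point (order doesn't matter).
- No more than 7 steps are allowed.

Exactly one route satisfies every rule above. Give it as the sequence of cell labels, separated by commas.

J, K, D, C, B, I, H, A

Any route must reach H and K and still end at A within 7 moves, so the order of the required stops is forced.
Route from J: right 1 to K, up 1 to D, left 2 to B, down 1 to I, left 1 to H, up 1 to A — 7 moves in all.
Check: all required cells visited; 7 ≤ 7 moves.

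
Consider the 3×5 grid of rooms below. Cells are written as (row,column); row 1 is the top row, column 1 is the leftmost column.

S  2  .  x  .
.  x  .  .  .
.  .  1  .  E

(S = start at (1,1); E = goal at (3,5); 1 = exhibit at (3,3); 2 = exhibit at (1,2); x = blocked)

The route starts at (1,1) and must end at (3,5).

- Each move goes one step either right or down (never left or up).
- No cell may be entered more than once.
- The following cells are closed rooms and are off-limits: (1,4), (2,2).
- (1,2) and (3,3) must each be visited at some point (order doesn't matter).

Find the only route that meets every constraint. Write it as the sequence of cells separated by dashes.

(1,1) - (1,2) - (1,3) - (2,3) - (3,3) - (3,4) - (3,5)

Moves only go right or down, so the column and row indices never decrease.
Route from (1,1): 2× right (reaching (1,3)), 2× down (reaching (3,3)), 2× right (reaching (3,5)) — 6 moves in all.
Check: all required cells visited.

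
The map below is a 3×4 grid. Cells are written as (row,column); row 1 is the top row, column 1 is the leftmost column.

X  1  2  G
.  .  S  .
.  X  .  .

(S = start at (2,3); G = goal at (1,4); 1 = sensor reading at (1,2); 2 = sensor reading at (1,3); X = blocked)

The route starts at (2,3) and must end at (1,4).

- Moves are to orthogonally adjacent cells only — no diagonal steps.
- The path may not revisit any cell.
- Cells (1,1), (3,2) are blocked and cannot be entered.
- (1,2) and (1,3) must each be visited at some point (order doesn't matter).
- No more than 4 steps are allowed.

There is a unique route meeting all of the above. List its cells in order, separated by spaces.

The 4-move cap with required stops at (1,2), (1,3) leaves no slack for detours.
Route from (2,3): left 1 to (2,2), up 1 to (1,2), right 2 to (1,4) — 4 moves in all.
Check: all required cells visited; 4 ≤ 4 moves.

(2,3) (2,2) (1,2) (1,3) (1,4)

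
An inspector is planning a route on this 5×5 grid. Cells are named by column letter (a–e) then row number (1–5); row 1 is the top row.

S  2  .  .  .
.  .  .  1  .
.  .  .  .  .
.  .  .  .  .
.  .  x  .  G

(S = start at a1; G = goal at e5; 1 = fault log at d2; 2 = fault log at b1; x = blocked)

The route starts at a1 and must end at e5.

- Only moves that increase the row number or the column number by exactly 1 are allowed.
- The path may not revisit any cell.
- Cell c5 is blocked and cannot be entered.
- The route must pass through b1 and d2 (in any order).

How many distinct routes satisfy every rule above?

A right/down-only route from a1 to e5 makes exactly 4 down-moves and 4 right-moves in some order.
With no other constraints that would be C(8,4) = 70 routes.
A monotone route can only reach the required cells in the order b1, d2, so split there and multiply the segment counts (each segment already excludes blocked cells): a1→b1: 1; b1→d2: 3; d2→e5: 4; product = 12.
That gives 12 routes.

12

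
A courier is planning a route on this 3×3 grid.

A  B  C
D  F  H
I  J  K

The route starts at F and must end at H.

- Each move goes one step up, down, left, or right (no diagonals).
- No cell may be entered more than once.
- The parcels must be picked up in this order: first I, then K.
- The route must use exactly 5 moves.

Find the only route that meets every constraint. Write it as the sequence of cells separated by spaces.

The waypoints must appear in the order I, K, with no cell reused.
Route from F: left 1 to D, down 1 to I, right 2 to K, up 1 to H — 5 moves in all.
Check: order respected (I at step 2, K at step 4); 5 moves as required.

F D I J K H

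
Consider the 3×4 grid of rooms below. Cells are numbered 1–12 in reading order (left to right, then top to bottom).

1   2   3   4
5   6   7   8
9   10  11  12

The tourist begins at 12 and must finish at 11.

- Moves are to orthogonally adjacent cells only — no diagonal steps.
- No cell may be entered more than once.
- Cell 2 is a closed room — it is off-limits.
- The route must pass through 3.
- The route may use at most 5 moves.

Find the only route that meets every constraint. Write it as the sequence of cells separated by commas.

12, 8, 4, 3, 7, 11

The 5-move cap with required stops at 3 leaves no slack for detours.
Route from 12: up 2 to 4, left 1 to 3, down 2 to 11 — 5 moves in all.
Check: all required cells visited; 5 ≤ 5 moves.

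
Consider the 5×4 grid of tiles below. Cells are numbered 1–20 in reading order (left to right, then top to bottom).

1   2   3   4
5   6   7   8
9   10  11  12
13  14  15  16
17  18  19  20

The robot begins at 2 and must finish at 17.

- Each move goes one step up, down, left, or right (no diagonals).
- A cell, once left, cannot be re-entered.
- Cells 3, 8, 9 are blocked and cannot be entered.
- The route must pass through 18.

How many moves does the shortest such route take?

Any route passes through 18 somewhere between 2 and 17. Summing Manhattan distances along the two legs (2 → 18 → 17) gives a lower bound of 4 + 1 = 5 moves.
A route of 5 moves achieves this: 2 → 6 → 10 → 14 → 18 → 17.
Since 5 matches the lower bound, it is optimal.

5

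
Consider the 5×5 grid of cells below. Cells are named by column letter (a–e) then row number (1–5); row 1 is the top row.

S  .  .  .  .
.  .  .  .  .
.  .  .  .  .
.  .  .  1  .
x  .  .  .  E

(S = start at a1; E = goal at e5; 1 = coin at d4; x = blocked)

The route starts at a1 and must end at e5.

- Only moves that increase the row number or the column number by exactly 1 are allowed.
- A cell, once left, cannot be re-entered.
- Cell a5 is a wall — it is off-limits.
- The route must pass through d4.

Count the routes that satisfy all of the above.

A right/down-only route from a1 to e5 makes exactly 4 down-moves and 4 right-moves in some order.
With no other constraints that would be C(8,4) = 70 routes.
Split at d4 and multiply the segment counts (each segment already excludes blocked cells): a1→d4: 20; d4→e5: 2; product = 40.
That gives 40 routes.

40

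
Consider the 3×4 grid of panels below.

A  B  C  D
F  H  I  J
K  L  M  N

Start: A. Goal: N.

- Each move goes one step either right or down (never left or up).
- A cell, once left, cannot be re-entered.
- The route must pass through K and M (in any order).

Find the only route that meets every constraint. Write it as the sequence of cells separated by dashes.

Moves only go right or down, so the column and row indices never decrease.
Route from A: 2× down (reaching K), 3× right (reaching N) — 5 moves in all.
Check: all required cells visited.

A - F - K - L - M - N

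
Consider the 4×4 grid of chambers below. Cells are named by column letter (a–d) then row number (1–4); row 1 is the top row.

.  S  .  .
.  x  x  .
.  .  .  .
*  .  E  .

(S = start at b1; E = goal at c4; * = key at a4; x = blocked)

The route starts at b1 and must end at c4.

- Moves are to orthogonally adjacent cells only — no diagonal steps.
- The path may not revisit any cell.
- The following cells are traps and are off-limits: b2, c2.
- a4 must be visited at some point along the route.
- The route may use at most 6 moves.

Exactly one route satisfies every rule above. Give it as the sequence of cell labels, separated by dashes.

b1 - a1 - a2 - a3 - a4 - b4 - c4

Any route must reach a4 and still end at c4 within 6 moves, so the order of the required stops is forced.
Route from b1: left to a1, 3× down (reaching a4), 2× right (reaching c4) — 6 moves in all.
Check: all required cells visited; 6 ≤ 6 moves.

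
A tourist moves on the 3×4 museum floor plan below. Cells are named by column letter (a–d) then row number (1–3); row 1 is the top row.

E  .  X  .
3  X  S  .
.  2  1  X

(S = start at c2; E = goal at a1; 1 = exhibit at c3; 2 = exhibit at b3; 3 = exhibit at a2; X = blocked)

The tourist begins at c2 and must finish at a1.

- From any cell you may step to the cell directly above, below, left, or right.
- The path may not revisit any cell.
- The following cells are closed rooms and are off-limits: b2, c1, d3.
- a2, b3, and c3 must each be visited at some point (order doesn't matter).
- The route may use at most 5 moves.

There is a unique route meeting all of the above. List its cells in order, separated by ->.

The budget equals the shortest possible length, so every move has to be on a shortest route through the required cells.
Route from c2: down 1 to c3, left 2 to a3, up 2 to a1 — 5 moves in all.
Check: all required cells visited; 5 ≤ 5 moves.

c2 -> c3 -> b3 -> a3 -> a2 -> a1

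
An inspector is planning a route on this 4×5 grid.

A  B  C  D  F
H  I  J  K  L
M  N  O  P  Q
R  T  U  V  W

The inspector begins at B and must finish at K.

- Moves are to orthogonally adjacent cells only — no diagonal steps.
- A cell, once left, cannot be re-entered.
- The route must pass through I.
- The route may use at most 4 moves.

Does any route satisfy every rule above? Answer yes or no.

One route that works: B → I → J → K.

yes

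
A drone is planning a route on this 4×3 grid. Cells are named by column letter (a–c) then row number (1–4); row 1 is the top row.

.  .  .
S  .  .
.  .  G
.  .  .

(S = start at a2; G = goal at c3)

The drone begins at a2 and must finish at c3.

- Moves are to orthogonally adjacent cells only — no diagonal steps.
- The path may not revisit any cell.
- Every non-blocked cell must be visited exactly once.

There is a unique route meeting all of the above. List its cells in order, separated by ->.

Need to visit all 12 open cells exactly once, starting at a2 and ending at c3.
Route from a2: up to a1, 2× right (reaching c1), down to c2, left to b2, down to b3, left to a3, down to a4, 2× right (reaching c4), up to c3 — 11 moves in all.
Check: all 12 open cells covered.

a2 -> a1 -> b1 -> c1 -> c2 -> b2 -> b3 -> a3 -> a4 -> b4 -> c4 -> c3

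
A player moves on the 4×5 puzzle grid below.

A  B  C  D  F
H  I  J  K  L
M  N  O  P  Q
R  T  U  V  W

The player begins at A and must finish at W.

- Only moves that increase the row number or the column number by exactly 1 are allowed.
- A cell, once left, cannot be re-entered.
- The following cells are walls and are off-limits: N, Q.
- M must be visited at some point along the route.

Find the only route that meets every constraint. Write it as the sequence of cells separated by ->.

A -> H -> M -> R -> T -> U -> V -> W

Moves only go right or down, so the column and row indices never decrease.
Route from A: 3× down (reaching R), 4× right (reaching W) — 7 moves in all.
Check: all required cells visited.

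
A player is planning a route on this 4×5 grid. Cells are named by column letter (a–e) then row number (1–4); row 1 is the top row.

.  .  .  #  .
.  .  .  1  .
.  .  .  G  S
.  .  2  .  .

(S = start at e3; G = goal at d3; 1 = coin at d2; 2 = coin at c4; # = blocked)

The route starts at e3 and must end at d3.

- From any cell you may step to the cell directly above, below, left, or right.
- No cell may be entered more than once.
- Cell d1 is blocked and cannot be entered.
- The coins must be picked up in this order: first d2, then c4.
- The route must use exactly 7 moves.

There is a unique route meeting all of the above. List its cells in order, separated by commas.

e3, e2, d2, c2, c3, c4, d4, d3

The waypoints must appear in the order d2, c4, with no cell reused.
Route from e3: up 1 to e2, left 2 to c2, down 2 to c4, right 1 to d4, up 1 to d3 — 7 moves in all.
Check: order respected (1 at step 2, 2 at step 5); 7 moves as required.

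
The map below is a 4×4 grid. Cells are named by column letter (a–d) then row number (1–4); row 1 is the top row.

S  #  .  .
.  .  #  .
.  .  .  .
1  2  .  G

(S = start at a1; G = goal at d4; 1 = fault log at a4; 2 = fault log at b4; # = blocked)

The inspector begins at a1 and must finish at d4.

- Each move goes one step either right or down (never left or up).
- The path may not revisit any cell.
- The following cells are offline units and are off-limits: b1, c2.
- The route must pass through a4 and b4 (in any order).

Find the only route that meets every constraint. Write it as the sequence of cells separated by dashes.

a1 - a2 - a3 - a4 - b4 - c4 - d4

Moves only go right or down, so the column and row indices never decrease.
Route from a1: 3× down (reaching a4), 3× right (reaching d4) — 6 moves in all.
Check: all required cells visited.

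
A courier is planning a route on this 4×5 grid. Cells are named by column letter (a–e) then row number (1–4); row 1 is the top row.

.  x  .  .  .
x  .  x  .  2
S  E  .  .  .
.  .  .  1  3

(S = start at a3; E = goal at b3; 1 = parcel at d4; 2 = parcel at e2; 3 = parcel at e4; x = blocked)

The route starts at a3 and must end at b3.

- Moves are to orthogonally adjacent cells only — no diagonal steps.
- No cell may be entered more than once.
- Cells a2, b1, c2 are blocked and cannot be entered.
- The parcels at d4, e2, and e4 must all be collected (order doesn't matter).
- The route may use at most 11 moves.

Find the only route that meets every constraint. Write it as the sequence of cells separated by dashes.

a3 - a4 - b4 - c4 - d4 - e4 - e3 - e2 - d2 - d3 - c3 - b3

The budget equals the shortest possible length, so every move has to be on a shortest route through the required cells.
Route from a3: down 1 to a4, right 4 to e4, up 2 to e2, left 1 to d2, down 1 to d3, left 2 to b3 — 11 moves in all.
Check: all required cells visited; 11 ≤ 11 moves.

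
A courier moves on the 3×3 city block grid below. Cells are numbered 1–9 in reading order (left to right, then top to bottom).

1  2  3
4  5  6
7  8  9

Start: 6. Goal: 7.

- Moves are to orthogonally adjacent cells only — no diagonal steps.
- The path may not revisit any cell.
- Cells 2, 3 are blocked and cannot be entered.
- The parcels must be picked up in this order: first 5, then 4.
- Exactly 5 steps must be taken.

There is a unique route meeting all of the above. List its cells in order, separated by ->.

The waypoints must appear in the order 5, 4, with no cell reused.
Route from 6: down to 9, left to 8, up to 5, left to 4, down to 7 — 5 moves in all.
Check: order respected (5 at step 3, 4 at step 4); 5 moves as required.

6 -> 9 -> 8 -> 5 -> 4 -> 7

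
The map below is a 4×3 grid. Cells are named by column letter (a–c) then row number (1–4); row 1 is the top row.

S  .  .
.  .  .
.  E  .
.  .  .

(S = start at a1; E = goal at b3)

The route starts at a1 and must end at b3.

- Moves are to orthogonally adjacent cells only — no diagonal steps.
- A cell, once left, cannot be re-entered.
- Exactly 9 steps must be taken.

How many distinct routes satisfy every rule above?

7

Need simple routes of exactly 9 moves from a1 to b3 (Manhattan distance 3, so 3 moves are spent on a detour and 3 undoing it).
Enumerating: a1 a2 a3 a4 b4 c4 c3 c2 b2 b3 | a1 a2 b2 b1 c1 c2 c3 c4 b4 b3 | a1 a2 b2 c2 c3 c4 b4 a4 a3 b3 | a1 b1 b2 a2 a3 a4 b4 c4 c3 b3 | a1 b1 b2 c2 c3 c4 b4 a4 a3 b3 | a1 b1 c1 c2 c3 c4 b4 a4 a3 b3 | a1 b1 c1 c2 b2 a2 a3 a4 b4 b3.
That gives 7 routes.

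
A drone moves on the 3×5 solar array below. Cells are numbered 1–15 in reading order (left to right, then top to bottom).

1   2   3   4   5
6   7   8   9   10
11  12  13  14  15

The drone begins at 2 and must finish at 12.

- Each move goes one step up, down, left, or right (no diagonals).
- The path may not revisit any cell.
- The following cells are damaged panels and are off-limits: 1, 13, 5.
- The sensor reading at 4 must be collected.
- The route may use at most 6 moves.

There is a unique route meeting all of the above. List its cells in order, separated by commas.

Any route must reach 4 and still end at 12 within 6 moves, so the order of the required stops is forced.
Route from 2: right 2 to 4, down 1 to 9, left 2 to 7, down 1 to 12 — 6 moves in all.
Check: all required cells visited; 6 ≤ 6 moves.

2, 3, 4, 9, 8, 7, 12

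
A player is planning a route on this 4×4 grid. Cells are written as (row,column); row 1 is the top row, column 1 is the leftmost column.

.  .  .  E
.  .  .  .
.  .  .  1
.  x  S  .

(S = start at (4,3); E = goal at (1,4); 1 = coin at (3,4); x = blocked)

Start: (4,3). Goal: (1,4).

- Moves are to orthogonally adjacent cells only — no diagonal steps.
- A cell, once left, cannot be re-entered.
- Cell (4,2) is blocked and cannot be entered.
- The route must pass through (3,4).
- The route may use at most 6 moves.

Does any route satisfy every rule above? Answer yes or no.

One route that works: (4,3) → (3,3) → (3,4) → (2,4) → (1,4).

yes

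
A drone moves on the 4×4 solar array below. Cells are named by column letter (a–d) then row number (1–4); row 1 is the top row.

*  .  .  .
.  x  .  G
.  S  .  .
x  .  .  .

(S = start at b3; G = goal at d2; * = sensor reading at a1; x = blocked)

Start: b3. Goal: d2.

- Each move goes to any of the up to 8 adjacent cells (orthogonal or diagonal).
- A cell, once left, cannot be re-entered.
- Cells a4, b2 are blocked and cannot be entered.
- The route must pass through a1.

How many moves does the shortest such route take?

5

Any route passes through a1 somewhere between b3 and d2. Summing Chebyshev distances along the two legs (b3 → a1 → d2) gives a lower bound of 2 + 3 = 5 moves.
A route of 5 moves achieves this: b3 → a2 → a1 → b1 → c1 → d2.
Since 5 matches the lower bound, it is optimal.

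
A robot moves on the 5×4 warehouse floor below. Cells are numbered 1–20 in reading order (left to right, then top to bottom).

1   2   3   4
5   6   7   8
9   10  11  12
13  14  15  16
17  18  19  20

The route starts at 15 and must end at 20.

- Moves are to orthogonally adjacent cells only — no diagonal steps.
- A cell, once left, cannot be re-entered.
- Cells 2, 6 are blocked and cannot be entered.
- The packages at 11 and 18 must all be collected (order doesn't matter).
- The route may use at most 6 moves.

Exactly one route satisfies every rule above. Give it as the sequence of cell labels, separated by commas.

15, 11, 10, 14, 18, 19, 20

Any route must reach 11 and 18 and still end at 20 within 6 moves, so the order of the required stops is forced.
Route from 15: up to 11, left to 10, 2× down (reaching 18), 2× right (reaching 20) — 6 moves in all.
Check: all required cells visited; 6 ≤ 6 moves.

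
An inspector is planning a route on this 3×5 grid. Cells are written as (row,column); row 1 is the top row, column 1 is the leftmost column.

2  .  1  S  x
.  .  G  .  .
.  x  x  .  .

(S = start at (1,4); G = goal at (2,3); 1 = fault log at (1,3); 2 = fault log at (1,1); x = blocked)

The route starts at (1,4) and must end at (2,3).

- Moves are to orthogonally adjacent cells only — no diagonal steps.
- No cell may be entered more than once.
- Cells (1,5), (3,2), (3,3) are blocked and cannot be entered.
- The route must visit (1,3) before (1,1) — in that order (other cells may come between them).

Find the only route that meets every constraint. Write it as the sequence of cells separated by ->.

(1,4) -> (1,3) -> (1,2) -> (1,1) -> (2,1) -> (2,2) -> (2,3)

The waypoints must appear in the order (1,3), (1,1), with no cell reused.
Route from (1,4): 3× left (reaching (1,1)), down to (2,1), 2× right (reaching (2,3)) — 6 moves in all.
Check: order respected (1 at step 1, 2 at step 3).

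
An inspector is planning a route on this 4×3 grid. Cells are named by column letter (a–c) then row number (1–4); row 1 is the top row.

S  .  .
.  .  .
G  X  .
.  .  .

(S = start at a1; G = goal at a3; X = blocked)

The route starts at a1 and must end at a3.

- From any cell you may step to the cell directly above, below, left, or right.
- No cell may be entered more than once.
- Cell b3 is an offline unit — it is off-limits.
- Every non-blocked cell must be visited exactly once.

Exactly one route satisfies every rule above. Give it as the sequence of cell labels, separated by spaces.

a1 a2 b2 b1 c1 c2 c3 c4 b4 a4 a3

Need to visit all 11 open cells exactly once, starting at a1 and ending at a3.
Cell c3 has only two open neighbours (c2 and c4), so the path must pass straight through it: one of those is the cell it's entered from and the other is where it exits.
Route from a1: down to a2, right to b2, up to b1, right to c1, 3× down (reaching c4), 2× left (reaching a4), up to a3 — 10 moves in all.
Check: all 11 open cells covered.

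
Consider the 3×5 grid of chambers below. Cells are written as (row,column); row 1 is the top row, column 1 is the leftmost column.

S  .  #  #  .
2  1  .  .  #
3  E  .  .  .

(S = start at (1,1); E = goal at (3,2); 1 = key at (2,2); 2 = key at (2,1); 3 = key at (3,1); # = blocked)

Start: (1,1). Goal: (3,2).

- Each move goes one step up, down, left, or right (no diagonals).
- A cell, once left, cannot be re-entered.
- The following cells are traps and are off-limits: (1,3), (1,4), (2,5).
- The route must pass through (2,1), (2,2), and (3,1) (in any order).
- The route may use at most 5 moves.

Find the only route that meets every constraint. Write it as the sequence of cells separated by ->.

(1,1) -> (1,2) -> (2,2) -> (2,1) -> (3,1) -> (3,2)

Any route must reach (2,1), (2,2), and (3,1) and still end at (3,2) within 5 moves, so the order of the required stops is forced.
Route from (1,1): right to (1,2), down to (2,2), left to (2,1), down to (3,1), right to (3,2) — 5 moves in all.
Check: all required cells visited; 5 ≤ 5 moves.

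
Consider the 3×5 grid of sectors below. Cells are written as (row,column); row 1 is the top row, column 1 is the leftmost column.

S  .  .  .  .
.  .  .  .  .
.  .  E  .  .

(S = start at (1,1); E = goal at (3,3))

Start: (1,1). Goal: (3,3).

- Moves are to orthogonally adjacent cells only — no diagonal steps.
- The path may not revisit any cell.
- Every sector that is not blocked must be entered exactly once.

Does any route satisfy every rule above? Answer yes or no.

One route that works: (1,1) → (2,1) → (3,1) → (3,2) → (2,2) → (1,2) → (1,3) → (2,3) → (2,4) → (1,4) → (1,5) → (2,5) → (3,5) → (3,4) → (3,3).

yes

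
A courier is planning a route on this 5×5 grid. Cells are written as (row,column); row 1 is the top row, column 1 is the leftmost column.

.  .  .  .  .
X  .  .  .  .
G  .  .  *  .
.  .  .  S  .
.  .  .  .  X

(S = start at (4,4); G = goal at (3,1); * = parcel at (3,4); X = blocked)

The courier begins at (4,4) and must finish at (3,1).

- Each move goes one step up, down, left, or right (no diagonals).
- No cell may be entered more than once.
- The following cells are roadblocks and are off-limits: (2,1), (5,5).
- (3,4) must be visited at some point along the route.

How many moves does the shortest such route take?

4

Any route passes through (3,4) somewhere between (4,4) and (3,1). Summing Manhattan distances along the two legs ((4,4) → (3,4) → (3,1)) gives a lower bound of 1 + 3 = 4 moves.
A route of 4 moves achieves this: (4,4) → (3,4) → (3,3) → (3,2) → (3,1).
Since 4 matches the lower bound, it is optimal.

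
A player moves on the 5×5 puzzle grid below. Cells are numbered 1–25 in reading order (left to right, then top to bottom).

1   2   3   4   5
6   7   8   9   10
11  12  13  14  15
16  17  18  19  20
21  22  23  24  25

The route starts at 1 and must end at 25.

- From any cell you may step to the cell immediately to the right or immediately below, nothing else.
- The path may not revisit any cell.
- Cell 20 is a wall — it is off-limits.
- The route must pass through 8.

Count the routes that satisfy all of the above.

A right/down-only route from 1 to 25 makes exactly 4 down-moves and 4 right-moves in some order.
With no other constraints that would be C(8,4) = 70 routes.
Split at 8 and multiply the segment counts (each segment already excludes blocked cells): 1→8: 3; 8→25: 4; product = 12.
That gives 12 routes.

12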